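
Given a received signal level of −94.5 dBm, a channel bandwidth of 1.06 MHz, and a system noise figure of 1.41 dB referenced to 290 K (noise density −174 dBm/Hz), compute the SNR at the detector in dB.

17.8 dB

Noise floor: N = −174 + 10 log₁₀(B) + NF
10 log₁₀(1.06×10⁶) = 60.25 dB
N = −174 + 60.25 + 1.41 = −112.34 dBm
SNR = P_sig − N = −94.5 − (−112.34) = 17.84 dB → 17.8 dB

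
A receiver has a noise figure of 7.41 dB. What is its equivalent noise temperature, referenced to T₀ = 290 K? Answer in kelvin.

F = 10^(7.41/10) = 5.50808
T_e = (F − 1)·T₀ = (5.50808 − 1) × 290 = 1307 K

1307 K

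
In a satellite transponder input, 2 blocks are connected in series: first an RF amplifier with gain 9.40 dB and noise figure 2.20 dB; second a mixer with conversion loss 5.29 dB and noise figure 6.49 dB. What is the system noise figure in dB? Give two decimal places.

Convert to linear (a loss of L dB is a gain of −L dB): F_i = 10^(NF_i/10), G_i = 10^(G_i,dB/10)
  Stage 1: F_1 = 10^(2.20/10) = 1.660, G_1 = 10^(9.40/10) = 8.710
  Stage 2: F_2 = 10^(6.49/10) = 4.457, G_2 = 10^(−5.29/10) = 0.2958
Friis cascade:
  F = 1.660 + (4.457 − 1)/8.710 = 2.056
NF = 10 log₁₀(2.056) = 3.13 dB

3.13 dB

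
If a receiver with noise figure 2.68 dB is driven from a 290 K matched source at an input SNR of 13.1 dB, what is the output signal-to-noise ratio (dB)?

By definition F = SNR_in/SNR_out, so in dB: SNR_out = SNR_in − NF
SNR_out = 13.1 − 2.68 = 10.42 dB

10.42 dB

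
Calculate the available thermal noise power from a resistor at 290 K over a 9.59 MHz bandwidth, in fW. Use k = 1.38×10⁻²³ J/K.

P_n = kTB = 1.38×10⁻²³ × 290 × 9.59×10⁶ = 3.84×10⁻¹⁴ W = 38.4 fW

38.4 fW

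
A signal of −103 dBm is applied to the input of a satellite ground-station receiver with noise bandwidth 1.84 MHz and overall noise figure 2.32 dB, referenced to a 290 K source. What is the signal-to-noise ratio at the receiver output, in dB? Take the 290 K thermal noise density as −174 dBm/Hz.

Noise floor: N = −174 + 10 log₁₀(B) + NF
10 log₁₀(1.84×10⁶) = 62.65 dB
N = −174 + 62.65 + 2.32 = −109.03 dBm
SNR = P_sig − N = −103 − (−109.03) = 6.03 dB → 6.0 dB

6.0 dB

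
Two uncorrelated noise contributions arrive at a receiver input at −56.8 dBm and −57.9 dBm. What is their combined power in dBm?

−54.3 dBm

Convert to linear, add, convert back:
P₁ = 2.09×10⁻⁹ W, P₂ = 1.62×10⁻⁹ W
P_tot = 3.71×10⁻⁹ W → 10 log₁₀(P_tot / 10⁻³) = −54.3 dBm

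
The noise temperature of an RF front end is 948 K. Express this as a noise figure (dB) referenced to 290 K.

6.30 dB

F = 1 + T_e/T₀ = 1 + 948/290 = 4.26897
NF = 10 log₁₀(4.26897) = 6.30 dB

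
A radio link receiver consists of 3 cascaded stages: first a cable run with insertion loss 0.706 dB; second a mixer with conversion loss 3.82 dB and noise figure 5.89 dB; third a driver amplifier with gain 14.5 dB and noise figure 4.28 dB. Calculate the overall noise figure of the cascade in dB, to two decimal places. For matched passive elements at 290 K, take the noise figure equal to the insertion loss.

Convert to linear (a loss of L dB is a gain of −L dB): F_i = 10^(NF_i/10), G_i = 10^(G_i,dB/10)
  Stage 1: F_1 = 10^(0.706/10) = 1.177, G_1 = 10^(−0.706/10) = 0.8500
  Stage 2: F_2 = 10^(5.89/10) = 3.882, G_2 = 10^(−3.82/10) = 0.4150
  Stage 3: F_3 = 10^(4.28/10) = 2.679, G_3 = 10^(14.5/10) = 28.18
Friis cascade:
  F = 1.177 + (3.882 − 1)/0.8500 + (2.679 − 1)/0.3527 = 9.328
NF = 10 log₁₀(9.328) = 9.70 dB

9.70 dB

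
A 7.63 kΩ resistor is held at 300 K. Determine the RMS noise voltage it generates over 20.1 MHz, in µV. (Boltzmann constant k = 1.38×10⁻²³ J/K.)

V_n = √(4kTRB)
4kTRB = 4 × 1.38×10⁻²³ × 300 × 7.63×10³ × 2.01×10⁷ = 2.54×10⁻⁹ V²
V_n = √(2.54×10⁻⁹) = 5.04×10⁻⁵ V = 50.4 µV

50.4 µV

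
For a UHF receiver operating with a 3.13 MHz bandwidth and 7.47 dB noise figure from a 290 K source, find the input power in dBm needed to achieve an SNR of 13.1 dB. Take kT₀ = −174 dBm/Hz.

Sensitivity = −174 + 10 log₁₀(B) + NF + SNR_min
= −174 + 64.96 + 7.47 + 13.1
= −88.47 dBm → −88.5 dBm

−88.5 dBm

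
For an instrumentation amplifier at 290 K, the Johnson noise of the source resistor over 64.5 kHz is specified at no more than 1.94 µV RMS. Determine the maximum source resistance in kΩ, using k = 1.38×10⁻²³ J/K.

Johnson–Nyquist: V_n = √(4kTRB) ⇒ R = V_n² / (4kTB)
4kTB = 4 × 1.38×10⁻²³ × 290 × 6.45×10⁴ = 1.03×10⁻¹⁵
R = (1.94×10⁻⁶)² / 1.03×10⁻¹⁵ = 3.65×10³ Ω = 3.65 kΩ

3.65 kΩ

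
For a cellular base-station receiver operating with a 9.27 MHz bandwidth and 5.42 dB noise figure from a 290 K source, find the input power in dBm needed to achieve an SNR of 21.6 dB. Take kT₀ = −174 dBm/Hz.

−77.3 dBm

Sensitivity = −174 + 10 log₁₀(B) + NF + SNR_min
= −174 + 69.67 + 5.42 + 21.6
= −77.31 dBm → −77.3 dBm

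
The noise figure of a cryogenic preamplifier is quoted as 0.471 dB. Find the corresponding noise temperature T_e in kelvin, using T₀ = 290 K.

F = 10^(0.471/10) = 1.11455
T_e = (F − 1)·T₀ = (1.11455 − 1) × 290 = 33.2 K

33.2 K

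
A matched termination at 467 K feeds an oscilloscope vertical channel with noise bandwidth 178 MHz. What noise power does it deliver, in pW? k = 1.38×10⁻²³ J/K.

P_n = kTB = 1.38×10⁻²³ × 467 × 1.78×10⁸ = 1.15×10⁻¹² W = 1.15 pW

1.15 pW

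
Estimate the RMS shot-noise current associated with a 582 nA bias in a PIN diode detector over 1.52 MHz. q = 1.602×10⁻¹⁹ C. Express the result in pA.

I_n = √(2qI·B)
2qI·B = 2 × 1.602×10⁻¹⁹ × 5.82×10⁻⁷ × 1.52×10⁶ = 2.83×10⁻¹⁹ A²
I_n = √(2.83×10⁻¹⁹) = 5.32×10⁻¹⁰ A = 532 pA

532 pA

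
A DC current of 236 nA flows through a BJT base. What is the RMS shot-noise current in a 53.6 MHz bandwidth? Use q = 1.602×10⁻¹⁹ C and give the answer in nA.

I_n = √(2qI·B)
2qI·B = 2 × 1.602×10⁻¹⁹ × 2.36×10⁻⁷ × 5.36×10⁷ = 4.05×10⁻¹⁸ A²
I_n = √(4.05×10⁻¹⁸) = 2.01×10⁻⁹ A = 2.01 nA

2.01 nA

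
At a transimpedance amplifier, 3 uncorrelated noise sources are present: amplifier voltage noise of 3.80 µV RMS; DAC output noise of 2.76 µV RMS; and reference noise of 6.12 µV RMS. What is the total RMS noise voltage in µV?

Uncorrelated sources add in power (mean-square): V_tot = √(ΣV_i²)
V_tot = √[(3.80×10⁻⁶)² + (2.76×10⁻⁶)² + (6.12×10⁻⁶)²] = 7.71×10⁻⁶ V = 7.71 µV

7.71 µV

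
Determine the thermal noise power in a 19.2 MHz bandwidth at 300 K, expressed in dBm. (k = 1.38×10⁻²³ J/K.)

P_n = kTB = 1.38×10⁻²³ × 300 × 1.92×10⁷ = 7.95×10⁻¹⁴ W
In dBm: 10 log₁₀(7.95×10⁻¹⁴ / 10⁻³) = −101.0 dBm

−101.0 dBm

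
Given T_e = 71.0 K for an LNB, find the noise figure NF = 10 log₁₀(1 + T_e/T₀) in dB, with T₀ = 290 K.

F = 1 + T_e/T₀ = 1 + 71.0/290 = 1.24483
NF = 10 log₁₀(1.24483) = 0.951 dB

0.951 dB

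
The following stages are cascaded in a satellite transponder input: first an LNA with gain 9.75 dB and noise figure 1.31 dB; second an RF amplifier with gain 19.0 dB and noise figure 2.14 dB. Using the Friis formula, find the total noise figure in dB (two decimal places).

Convert to linear (a loss of L dB is a gain of −L dB): F_i = 10^(NF_i/10), G_i = 10^(G_i,dB/10)
  Stage 1: F_1 = 10^(1.31/10) = 1.352, G_1 = 10^(9.75/10) = 9.441
  Stage 2: F_2 = 10^(2.14/10) = 1.637, G_2 = 10^(19.0/10) = 79.43
Friis cascade:
  F = 1.352 + (1.637 − 1)/9.441 = 1.420
NF = 10 log₁₀(1.420) = 1.52 dB

1.52 dB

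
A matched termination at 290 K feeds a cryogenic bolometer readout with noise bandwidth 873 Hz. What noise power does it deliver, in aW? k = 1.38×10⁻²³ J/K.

3.49 aW

P_n = kTB = 1.38×10⁻²³ × 290 × 8.73×10² = 3.49×10⁻¹⁸ W = 3.49 aW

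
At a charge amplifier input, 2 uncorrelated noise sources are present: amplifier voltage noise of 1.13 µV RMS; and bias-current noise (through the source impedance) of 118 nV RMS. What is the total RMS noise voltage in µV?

1.14 µV

Uncorrelated sources add in power (mean-square): V_tot = √(ΣV_i²)
V_tot = √[(1.13×10⁻⁶)² + (1.18×10⁻⁷)²] = 1.14×10⁻⁶ V = 1.14 µV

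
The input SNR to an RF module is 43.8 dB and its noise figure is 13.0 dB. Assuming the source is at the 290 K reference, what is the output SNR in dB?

30.8 dB

By definition F = SNR_in/SNR_out, so in dB: SNR_out = SNR_in − NF
SNR_out = 43.8 − 13.0 = 30.8 dB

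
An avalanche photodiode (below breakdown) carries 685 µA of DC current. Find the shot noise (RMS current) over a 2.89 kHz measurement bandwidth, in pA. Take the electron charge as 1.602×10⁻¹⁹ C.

I_n = √(2qI·B)
2qI·B = 2 × 1.602×10⁻¹⁹ × 6.85×10⁻⁴ × 2.89×10³ = 6.34×10⁻¹⁹ A²
I_n = √(6.34×10⁻¹⁹) = 7.96×10⁻¹⁰ A = 796 pA

796 pA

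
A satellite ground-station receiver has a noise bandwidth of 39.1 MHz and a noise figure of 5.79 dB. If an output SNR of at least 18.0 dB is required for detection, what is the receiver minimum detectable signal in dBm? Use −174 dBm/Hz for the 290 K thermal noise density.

Sensitivity = −174 + 10 log₁₀(B) + NF + SNR_min
= −174 + 75.92 + 5.79 + 18.0
= −74.29 dBm → −74.3 dBm

−74.3 dBm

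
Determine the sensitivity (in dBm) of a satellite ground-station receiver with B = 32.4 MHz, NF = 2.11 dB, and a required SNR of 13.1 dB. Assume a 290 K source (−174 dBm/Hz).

−83.7 dBm

Sensitivity = −174 + 10 log₁₀(B) + NF + SNR_min
= −174 + 75.11 + 2.11 + 13.1
= −83.68 dBm → −83.7 dBm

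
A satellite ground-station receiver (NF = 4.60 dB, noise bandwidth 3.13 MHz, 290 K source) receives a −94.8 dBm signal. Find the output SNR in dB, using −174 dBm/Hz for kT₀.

9.6 dB

Noise floor: N = −174 + 10 log₁₀(B) + NF
10 log₁₀(3.13×10⁶) = 64.96 dB
N = −174 + 64.96 + 4.60 = −104.44 dBm
SNR = P_sig − N = −94.8 − (−104.44) = 9.64 dB → 9.6 dB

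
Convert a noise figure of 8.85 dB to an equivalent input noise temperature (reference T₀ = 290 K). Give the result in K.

F = 10^(8.85/10) = 7.67361
T_e = (F − 1)·T₀ = (7.67361 − 1) × 290 = 1935 K

1935 K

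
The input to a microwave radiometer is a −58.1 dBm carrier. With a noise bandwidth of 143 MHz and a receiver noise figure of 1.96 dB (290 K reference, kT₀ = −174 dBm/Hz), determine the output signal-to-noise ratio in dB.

32.4 dB

Noise floor: N = −174 + 10 log₁₀(B) + NF
10 log₁₀(1.43×10⁸) = 81.55 dB
N = −174 + 81.55 + 1.96 = −90.49 dBm
SNR = P_sig − N = −58.1 − (−90.49) = 32.39 dB → 32.4 dB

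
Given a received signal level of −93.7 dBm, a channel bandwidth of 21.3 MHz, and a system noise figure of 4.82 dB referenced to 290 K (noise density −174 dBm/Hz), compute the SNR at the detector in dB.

Noise floor: N = −174 + 10 log₁₀(B) + NF
10 log₁₀(2.13×10⁷) = 73.28 dB
N = −174 + 73.28 + 4.82 = −95.90 dBm
SNR = P_sig − N = −93.7 − (−95.90) = 2.20 dB → 2.2 dB

2.2 dB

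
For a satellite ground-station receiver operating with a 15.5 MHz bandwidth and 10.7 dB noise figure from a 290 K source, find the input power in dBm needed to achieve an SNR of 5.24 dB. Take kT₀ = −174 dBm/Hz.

−86.2 dBm

Sensitivity = −174 + 10 log₁₀(B) + NF + SNR_min
= −174 + 71.9 + 10.7 + 5.24
= −86.16 dBm → −86.2 dBm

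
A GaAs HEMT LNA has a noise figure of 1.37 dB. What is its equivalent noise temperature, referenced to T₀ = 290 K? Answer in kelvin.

F = 10^(1.37/10) = 1.37088
T_e = (F − 1)·T₀ = (1.37088 − 1) × 290 = 108 K

108 K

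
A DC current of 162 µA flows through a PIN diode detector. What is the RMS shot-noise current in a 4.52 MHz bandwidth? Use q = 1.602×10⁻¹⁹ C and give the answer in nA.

15.3 nA

I_n = √(2qI·B)
2qI·B = 2 × 1.602×10⁻¹⁹ × 1.62×10⁻⁴ × 4.52×10⁶ = 2.35×10⁻¹⁶ A²
I_n = √(2.35×10⁻¹⁶) = 1.53×10⁻⁸ A = 15.3 nA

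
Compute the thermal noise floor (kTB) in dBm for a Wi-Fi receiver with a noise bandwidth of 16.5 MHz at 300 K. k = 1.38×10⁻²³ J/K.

−101.7 dBm

P_n = kTB = 1.38×10⁻²³ × 300 × 1.65×10⁷ = 6.83×10⁻¹⁴ W
In dBm: 10 log₁₀(6.83×10⁻¹⁴ / 10⁻³) = −101.7 dBm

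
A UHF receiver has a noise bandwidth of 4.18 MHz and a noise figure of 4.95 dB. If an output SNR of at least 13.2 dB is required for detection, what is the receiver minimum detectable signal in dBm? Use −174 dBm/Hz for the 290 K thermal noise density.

Sensitivity = −174 + 10 log₁₀(B) + NF + SNR_min
= −174 + 66.21 + 4.95 + 13.2
= −89.64 dBm → −89.6 dBm

−89.6 dBm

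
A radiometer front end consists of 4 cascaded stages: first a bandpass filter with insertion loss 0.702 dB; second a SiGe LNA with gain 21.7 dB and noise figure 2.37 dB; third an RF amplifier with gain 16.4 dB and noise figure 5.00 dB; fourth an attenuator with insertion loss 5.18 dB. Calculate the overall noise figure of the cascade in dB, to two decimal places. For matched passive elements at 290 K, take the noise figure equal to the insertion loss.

3.11 dB

Convert to linear (a loss of L dB is a gain of −L dB): F_i = 10^(NF_i/10), G_i = 10^(G_i,dB/10)
  Stage 1: F_1 = 10^(0.702/10) = 1.175, G_1 = 10^(−0.702/10) = 0.8507
  Stage 2: F_2 = 10^(2.37/10) = 1.726, G_2 = 10^(21.7/10) = 147.9
  Stage 3: F_3 = 10^(5.00/10) = 3.162, G_3 = 10^(16.4/10) = 43.65
  Stage 4: F_4 = 10^(5.18/10) = 3.296, G_4 = 10^(−5.18/10) = 0.3034
Friis cascade:
  F = 1.175 + (1.726 − 1)/0.8507 + (3.162 − 1)/125.8 + (3.296 − 1)/5493 = 2.046
NF = 10 log₁₀(2.046) = 3.11 dB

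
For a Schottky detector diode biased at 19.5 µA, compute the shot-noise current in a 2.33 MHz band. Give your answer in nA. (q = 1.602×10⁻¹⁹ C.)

3.82 nA

I_n = √(2qI·B)
2qI·B = 2 × 1.602×10⁻¹⁹ × 1.95×10⁻⁵ × 2.33×10⁶ = 1.46×10⁻¹⁷ A²
I_n = √(1.46×10⁻¹⁷) = 3.82×10⁻⁹ A = 3.82 nA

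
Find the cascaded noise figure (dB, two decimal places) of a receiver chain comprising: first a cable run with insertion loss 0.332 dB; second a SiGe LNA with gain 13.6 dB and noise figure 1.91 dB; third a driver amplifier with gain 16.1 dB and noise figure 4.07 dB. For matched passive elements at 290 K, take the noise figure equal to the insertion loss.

Convert to linear (a loss of L dB is a gain of −L dB): F_i = 10^(NF_i/10), G_i = 10^(G_i,dB/10)
  Stage 1: F_1 = 10^(0.332/10) = 1.079, G_1 = 10^(−0.332/10) = 0.9264
  Stage 2: F_2 = 10^(1.91/10) = 1.552, G_2 = 10^(13.6/10) = 22.91
  Stage 3: F_3 = 10^(4.07/10) = 2.553, G_3 = 10^(16.1/10) = 40.74
Friis cascade:
  F = 1.079 + (1.552 − 1)/0.9264 + (2.553 − 1)/21.22 = 1.749
NF = 10 log₁₀(1.749) = 2.43 dB

2.43 dB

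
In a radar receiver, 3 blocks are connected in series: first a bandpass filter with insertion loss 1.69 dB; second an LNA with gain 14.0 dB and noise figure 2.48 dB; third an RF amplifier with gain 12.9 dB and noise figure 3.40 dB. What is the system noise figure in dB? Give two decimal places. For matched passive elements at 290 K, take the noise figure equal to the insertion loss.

Convert to linear (a loss of L dB is a gain of −L dB): F_i = 10^(NF_i/10), G_i = 10^(G_i,dB/10)
  Stage 1: F_1 = 10^(1.69/10) = 1.476, G_1 = 10^(−1.69/10) = 0.6776
  Stage 2: F_2 = 10^(2.48/10) = 1.770, G_2 = 10^(14.0/10) = 25.12
  Stage 3: F_3 = 10^(3.40/10) = 2.188, G_3 = 10^(12.9/10) = 19.50
Friis cascade:
  F = 1.476 + (1.770 − 1)/0.6776 + (2.188 − 1)/17.02 = 2.682
NF = 10 log₁₀(2.682) = 4.28 dB

4.28 dB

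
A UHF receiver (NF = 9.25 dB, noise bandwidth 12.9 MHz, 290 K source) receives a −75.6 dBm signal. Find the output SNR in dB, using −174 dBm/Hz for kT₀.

18.0 dB

Noise floor: N = −174 + 10 log₁₀(B) + NF
10 log₁₀(1.29×10⁷) = 71.11 dB
N = −174 + 71.11 + 9.25 = −93.64 dBm
SNR = P_sig − N = −75.6 − (−93.64) = 18.04 dB → 18.0 dB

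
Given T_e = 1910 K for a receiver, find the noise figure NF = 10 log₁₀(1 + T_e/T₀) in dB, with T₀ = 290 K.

F = 1 + T_e/T₀ = 1 + 1910/290 = 7.58621
NF = 10 log₁₀(7.58621) = 8.80 dB

8.80 dB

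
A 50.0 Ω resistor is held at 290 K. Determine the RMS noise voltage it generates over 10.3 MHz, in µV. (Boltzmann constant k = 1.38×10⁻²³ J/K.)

2.87 µV

V_n = √(4kTRB)
4kTRB = 4 × 1.38×10⁻²³ × 290 × 5.00×10¹ × 1.03×10⁷ = 8.24×10⁻¹² V²
V_n = √(8.24×10⁻¹²) = 2.87×10⁻⁶ V = 2.87 µV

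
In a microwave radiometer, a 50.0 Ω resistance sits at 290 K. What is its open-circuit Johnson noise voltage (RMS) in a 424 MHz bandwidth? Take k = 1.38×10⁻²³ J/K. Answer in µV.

V_n = √(4kTRB)
4kTRB = 4 × 1.38×10⁻²³ × 290 × 5.00×10¹ × 4.24×10⁸ = 3.39×10⁻¹⁰ V²
V_n = √(3.39×10⁻¹⁰) = 1.84×10⁻⁵ V = 18.4 µV

18.4 µV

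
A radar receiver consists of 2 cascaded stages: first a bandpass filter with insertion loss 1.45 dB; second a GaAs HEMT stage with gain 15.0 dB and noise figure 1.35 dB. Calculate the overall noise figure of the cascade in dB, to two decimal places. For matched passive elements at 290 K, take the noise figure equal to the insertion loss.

2.80 dB

Convert to linear (a loss of L dB is a gain of −L dB): F_i = 10^(NF_i/10), G_i = 10^(G_i,dB/10)
  Stage 1: F_1 = 10^(1.45/10) = 1.396, G_1 = 10^(−1.45/10) = 0.7161
  Stage 2: F_2 = 10^(1.35/10) = 1.365, G_2 = 10^(15.0/10) = 31.62
Friis cascade:
  F = 1.396 + (1.365 − 1)/0.7161 = 1.905
NF = 10 log₁₀(1.905) = 2.80 dB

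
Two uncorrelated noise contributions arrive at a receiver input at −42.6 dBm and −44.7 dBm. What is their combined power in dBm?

−40.5 dBm

Convert to linear, add, convert back:
P₁ = 5.50×10⁻⁸ W, P₂ = 3.39×10⁻⁸ W
P_tot = 8.88×10⁻⁸ W → 10 log₁₀(P_tot / 10⁻³) = −40.5 dBm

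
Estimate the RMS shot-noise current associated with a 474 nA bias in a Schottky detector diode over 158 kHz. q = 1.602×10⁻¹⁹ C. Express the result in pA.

155 pA

I_n = √(2qI·B)
2qI·B = 2 × 1.602×10⁻¹⁹ × 4.74×10⁻⁷ × 1.58×10⁵ = 2.40×10⁻²⁰ A²
I_n = √(2.40×10⁻²⁰) = 1.55×10⁻¹⁰ A = 155 pA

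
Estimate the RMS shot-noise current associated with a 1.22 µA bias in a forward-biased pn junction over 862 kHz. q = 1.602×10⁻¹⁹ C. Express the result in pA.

580 pA

I_n = √(2qI·B)
2qI·B = 2 × 1.602×10⁻¹⁹ × 1.22×10⁻⁶ × 8.62×10⁵ = 3.37×10⁻¹⁹ A²
I_n = √(3.37×10⁻¹⁹) = 5.80×10⁻¹⁰ A = 580 pA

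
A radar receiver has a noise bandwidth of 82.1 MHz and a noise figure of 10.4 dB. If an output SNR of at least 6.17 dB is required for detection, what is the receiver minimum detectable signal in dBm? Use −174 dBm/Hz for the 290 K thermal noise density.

−78.3 dBm

Sensitivity = −174 + 10 log₁₀(B) + NF + SNR_min
= −174 + 79.14 + 10.4 + 6.17
= −78.29 dBm → −78.3 dBm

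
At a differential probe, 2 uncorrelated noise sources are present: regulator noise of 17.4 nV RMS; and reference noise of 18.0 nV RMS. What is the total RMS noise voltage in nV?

25.0 nV

Uncorrelated sources add in power (mean-square): V_tot = √(ΣV_i²)
V_tot = √[(1.74×10⁻⁸)² + (1.80×10⁻⁸)²] = 2.50×10⁻⁸ V = 25.0 nV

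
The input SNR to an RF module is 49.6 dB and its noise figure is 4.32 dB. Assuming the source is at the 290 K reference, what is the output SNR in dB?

By definition F = SNR_in/SNR_out, so in dB: SNR_out = SNR_in − NF
SNR_out = 49.6 − 4.32 = 45.28 dB

45.28 dB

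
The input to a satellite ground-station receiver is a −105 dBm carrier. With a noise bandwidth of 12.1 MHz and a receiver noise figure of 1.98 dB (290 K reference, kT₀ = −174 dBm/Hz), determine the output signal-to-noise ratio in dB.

Noise floor: N = −174 + 10 log₁₀(B) + NF
10 log₁₀(1.21×10⁷) = 70.83 dB
N = −174 + 70.83 + 1.98 = −101.19 dBm
SNR = P_sig − N = −105 − (−101.19) = −3.81 dB → −3.8 dB

−3.8 dB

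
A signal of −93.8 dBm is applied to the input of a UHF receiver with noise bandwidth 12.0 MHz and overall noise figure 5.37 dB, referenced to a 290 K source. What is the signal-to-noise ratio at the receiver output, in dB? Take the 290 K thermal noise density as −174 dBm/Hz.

4.0 dB

Noise floor: N = −174 + 10 log₁₀(B) + NF
10 log₁₀(1.20×10⁷) = 70.79 dB
N = −174 + 70.79 + 5.37 = −97.84 dBm
SNR = P_sig − N = −93.8 − (−97.84) = 4.04 dB → 4.0 dB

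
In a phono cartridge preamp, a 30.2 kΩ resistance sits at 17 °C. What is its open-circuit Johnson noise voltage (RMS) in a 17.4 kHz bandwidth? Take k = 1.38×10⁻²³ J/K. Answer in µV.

2.90 µV

T = 17 °C + 273.15 = 290.15 K
V_n = √(4kTRB)
4kTRB = 4 × 1.38×10⁻²³ × 290.15 × 3.02×10⁴ × 1.74×10⁴ = 8.42×10⁻¹² V²
V_n = √(8.42×10⁻¹²) = 2.90×10⁻⁶ V = 2.90 µV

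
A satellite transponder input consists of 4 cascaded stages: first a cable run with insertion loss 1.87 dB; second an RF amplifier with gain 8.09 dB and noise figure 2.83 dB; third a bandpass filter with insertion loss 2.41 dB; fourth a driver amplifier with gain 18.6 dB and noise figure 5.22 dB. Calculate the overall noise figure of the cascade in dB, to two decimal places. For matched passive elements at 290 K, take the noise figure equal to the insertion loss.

6.12 dB

Convert to linear (a loss of L dB is a gain of −L dB): F_i = 10^(NF_i/10), G_i = 10^(G_i,dB/10)
  Stage 1: F_1 = 10^(1.87/10) = 1.538, G_1 = 10^(−1.87/10) = 0.6501
  Stage 2: F_2 = 10^(2.83/10) = 1.919, G_2 = 10^(8.09/10) = 6.442
  Stage 3: F_3 = 10^(2.41/10) = 1.742, G_3 = 10^(−2.41/10) = 0.5741
  Stage 4: F_4 = 10^(5.22/10) = 3.327, G_4 = 10^(18.6/10) = 72.44
Friis cascade:
  F = 1.538 + (1.919 − 1)/0.6501 + (1.742 − 1)/4.188 + (3.327 − 1)/2.404 = 4.096
NF = 10 log₁₀(4.096) = 6.12 dB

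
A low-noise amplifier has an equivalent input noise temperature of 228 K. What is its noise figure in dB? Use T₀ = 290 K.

F = 1 + T_e/T₀ = 1 + 228/290 = 1.78621
NF = 10 log₁₀(1.78621) = 2.52 dB

2.52 dB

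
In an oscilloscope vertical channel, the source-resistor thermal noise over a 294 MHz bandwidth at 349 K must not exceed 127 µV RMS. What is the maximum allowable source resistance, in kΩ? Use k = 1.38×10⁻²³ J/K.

2.85 kΩ

Johnson–Nyquist: V_n = √(4kTRB) ⇒ R = V_n² / (4kTB)
4kTB = 4 × 1.38×10⁻²³ × 349 × 2.94×10⁸ = 5.66×10⁻¹²
R = (1.27×10⁻⁴)² / 5.66×10⁻¹² = 2.85×10³ Ω = 2.85 kΩ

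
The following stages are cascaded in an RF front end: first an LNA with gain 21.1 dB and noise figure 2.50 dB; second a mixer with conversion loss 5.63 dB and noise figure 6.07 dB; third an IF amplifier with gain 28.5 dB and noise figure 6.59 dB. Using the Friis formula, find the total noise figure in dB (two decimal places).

Convert to linear (a loss of L dB is a gain of −L dB): F_i = 10^(NF_i/10), G_i = 10^(G_i,dB/10)
  Stage 1: F_1 = 10^(2.50/10) = 1.778, G_1 = 10^(21.1/10) = 128.8
  Stage 2: F_2 = 10^(6.07/10) = 4.046, G_2 = 10^(−5.63/10) = 0.2735
  Stage 3: F_3 = 10^(6.59/10) = 4.560, G_3 = 10^(28.5/10) = 707.9
Friis cascade:
  F = 1.778 + (4.046 − 1)/128.8 + (4.560 − 1)/35.24 = 1.903
NF = 10 log₁₀(1.903) = 2.79 dB

2.79 dB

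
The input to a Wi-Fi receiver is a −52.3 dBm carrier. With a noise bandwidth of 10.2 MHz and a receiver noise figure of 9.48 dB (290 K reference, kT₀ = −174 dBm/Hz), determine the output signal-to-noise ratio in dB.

Noise floor: N = −174 + 10 log₁₀(B) + NF
10 log₁₀(1.02×10⁷) = 70.09 dB
N = −174 + 70.09 + 9.48 = −94.43 dBm
SNR = P_sig − N = −52.3 − (−94.43) = 42.13 dB → 42.1 dB

42.1 dB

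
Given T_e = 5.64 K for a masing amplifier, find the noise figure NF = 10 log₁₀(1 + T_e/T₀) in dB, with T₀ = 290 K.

0.084 dB

F = 1 + T_e/T₀ = 1 + 5.64/290 = 1.01945
NF = 10 log₁₀(1.01945) = 0.084 dB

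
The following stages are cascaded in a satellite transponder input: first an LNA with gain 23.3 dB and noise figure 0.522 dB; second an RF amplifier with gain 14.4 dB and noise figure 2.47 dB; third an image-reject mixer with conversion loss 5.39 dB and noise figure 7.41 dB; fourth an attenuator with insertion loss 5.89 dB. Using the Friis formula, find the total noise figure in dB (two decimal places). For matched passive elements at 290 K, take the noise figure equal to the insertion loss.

Convert to linear (a loss of L dB is a gain of −L dB): F_i = 10^(NF_i/10), G_i = 10^(G_i,dB/10)
  Stage 1: F_1 = 10^(0.522/10) = 1.128, G_1 = 10^(23.3/10) = 213.8
  Stage 2: F_2 = 10^(2.47/10) = 1.766, G_2 = 10^(14.4/10) = 27.54
  Stage 3: F_3 = 10^(7.41/10) = 5.508, G_3 = 10^(−5.39/10) = 0.2891
  Stage 4: F_4 = 10^(5.89/10) = 3.882, G_4 = 10^(−5.89/10) = 0.2576
Friis cascade:
  F = 1.128 + (1.766 − 1)/213.8 + (5.508 − 1)/5888 + (3.882 − 1)/1702 = 1.134
NF = 10 log₁₀(1.134) = 0.55 dB

0.55 dB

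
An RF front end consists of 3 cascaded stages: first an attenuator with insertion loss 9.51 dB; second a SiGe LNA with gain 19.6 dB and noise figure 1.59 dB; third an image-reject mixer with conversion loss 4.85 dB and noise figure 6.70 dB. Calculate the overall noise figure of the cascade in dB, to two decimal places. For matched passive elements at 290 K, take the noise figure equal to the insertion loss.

Convert to linear (a loss of L dB is a gain of −L dB): F_i = 10^(NF_i/10), G_i = 10^(G_i,dB/10)
  Stage 1: F_1 = 10^(9.51/10) = 8.933, G_1 = 10^(−9.51/10) = 0.1119
  Stage 2: F_2 = 10^(1.59/10) = 1.442, G_2 = 10^(19.6/10) = 91.20
  Stage 3: F_3 = 10^(6.70/10) = 4.677, G_3 = 10^(−4.85/10) = 0.3273
Friis cascade:
  F = 8.933 + (1.442 − 1)/0.1119 + (4.677 − 1)/10.21 = 13.24
NF = 10 log₁₀(13.24) = 11.22 dB

11.22 dB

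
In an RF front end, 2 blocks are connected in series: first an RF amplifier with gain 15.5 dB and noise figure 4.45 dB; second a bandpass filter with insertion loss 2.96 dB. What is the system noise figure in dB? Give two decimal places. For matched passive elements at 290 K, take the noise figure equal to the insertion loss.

4.49 dB

Convert to linear (a loss of L dB is a gain of −L dB): F_i = 10^(NF_i/10), G_i = 10^(G_i,dB/10)
  Stage 1: F_1 = 10^(4.45/10) = 2.786, G_1 = 10^(15.5/10) = 35.48
  Stage 2: F_2 = 10^(2.96/10) = 1.977, G_2 = 10^(−2.96/10) = 0.5058
Friis cascade:
  F = 2.786 + (1.977 − 1)/35.48 = 2.814
NF = 10 log₁₀(2.814) = 4.49 dB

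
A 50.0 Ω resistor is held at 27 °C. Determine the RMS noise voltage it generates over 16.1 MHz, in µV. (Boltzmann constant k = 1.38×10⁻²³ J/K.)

3.65 µV

T = 27 °C + 273.15 = 300.15 K
V_n = √(4kTRB)
4kTRB = 4 × 1.38×10⁻²³ × 300.15 × 5.00×10¹ × 1.61×10⁷ = 1.33×10⁻¹¹ V²
V_n = √(1.33×10⁻¹¹) = 3.65×10⁻⁶ V = 3.65 µV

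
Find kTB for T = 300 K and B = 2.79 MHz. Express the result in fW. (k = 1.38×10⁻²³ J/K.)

P_n = kTB = 1.38×10⁻²³ × 300 × 2.79×10⁶ = 1.16×10⁻¹⁴ W = 11.6 fW

11.6 fW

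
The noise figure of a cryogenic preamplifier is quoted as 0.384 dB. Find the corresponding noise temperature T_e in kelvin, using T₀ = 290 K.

26.8 K

F = 10^(0.384/10) = 1.09245
T_e = (F − 1)·T₀ = (1.09245 − 1) × 290 = 26.8 K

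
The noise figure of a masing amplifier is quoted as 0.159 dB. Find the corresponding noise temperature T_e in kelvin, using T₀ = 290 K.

F = 10^(0.159/10) = 1.03729
T_e = (F − 1)·T₀ = (1.03729 − 1) × 290 = 10.8 K

10.8 K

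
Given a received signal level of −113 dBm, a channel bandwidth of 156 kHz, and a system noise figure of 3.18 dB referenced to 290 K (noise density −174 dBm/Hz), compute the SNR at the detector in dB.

5.9 dB

Noise floor: N = −174 + 10 log₁₀(B) + NF
10 log₁₀(1.56×10⁵) = 51.93 dB
N = −174 + 51.93 + 3.18 = −118.89 dBm
SNR = P_sig − N = −113 − (−118.89) = 5.89 dB → 5.9 dB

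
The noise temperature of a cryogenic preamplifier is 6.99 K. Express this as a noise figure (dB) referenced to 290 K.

F = 1 + T_e/T₀ = 1 + 6.99/290 = 1.0241
NF = 10 log₁₀(1.0241) = 0.103 dB

0.103 dB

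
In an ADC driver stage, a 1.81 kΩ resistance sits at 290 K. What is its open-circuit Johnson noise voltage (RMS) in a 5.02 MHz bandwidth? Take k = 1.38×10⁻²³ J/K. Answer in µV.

V_n = √(4kTRB)
4kTRB = 4 × 1.38×10⁻²³ × 290 × 1.81×10³ × 5.02×10⁶ = 1.45×10⁻¹⁰ V²
V_n = √(1.45×10⁻¹⁰) = 1.21×10⁻⁵ V = 12.1 µV

12.1 µV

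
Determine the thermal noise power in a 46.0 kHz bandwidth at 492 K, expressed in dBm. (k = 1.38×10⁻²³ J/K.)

P_n = kTB = 1.38×10⁻²³ × 492 × 4.60×10⁴ = 3.12×10⁻¹⁶ W
In dBm: 10 log₁₀(3.12×10⁻¹⁶ / 10⁻³) = −125.1 dBm

−125.1 dBm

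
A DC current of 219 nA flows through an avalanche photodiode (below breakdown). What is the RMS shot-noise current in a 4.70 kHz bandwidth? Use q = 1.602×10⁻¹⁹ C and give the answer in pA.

I_n = √(2qI·B)
2qI·B = 2 × 1.602×10⁻¹⁹ × 2.19×10⁻⁷ × 4.70×10³ = 3.30×10⁻²² A²
I_n = √(3.30×10⁻²²) = 1.82×10⁻¹¹ A = 18.2 pA

18.2 pA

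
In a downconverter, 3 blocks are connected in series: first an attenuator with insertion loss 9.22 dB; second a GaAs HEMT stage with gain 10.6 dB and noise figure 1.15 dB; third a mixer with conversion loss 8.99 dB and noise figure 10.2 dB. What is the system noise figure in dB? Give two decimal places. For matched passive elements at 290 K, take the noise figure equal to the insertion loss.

Convert to linear (a loss of L dB is a gain of −L dB): F_i = 10^(NF_i/10), G_i = 10^(G_i,dB/10)
  Stage 1: F_1 = 10^(9.22/10) = 8.356, G_1 = 10^(−9.22/10) = 0.1197
  Stage 2: F_2 = 10^(1.15/10) = 1.303, G_2 = 10^(10.6/10) = 11.48
  Stage 3: F_3 = 10^(10.2/10) = 10.47, G_3 = 10^(−8.99/10) = 0.1262
Friis cascade:
  F = 8.356 + (1.303 − 1)/0.1197 + (10.47 − 1)/1.374 = 17.78
NF = 10 log₁₀(17.78) = 12.50 dB

12.50 dB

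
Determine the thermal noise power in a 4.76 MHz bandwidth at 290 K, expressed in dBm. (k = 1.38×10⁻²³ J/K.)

P_n = kTB = 1.38×10⁻²³ × 290 × 4.76×10⁶ = 1.90×10⁻¹⁴ W
In dBm: 10 log₁₀(1.90×10⁻¹⁴ / 10⁻³) = −107.2 dBm

−107.2 dBm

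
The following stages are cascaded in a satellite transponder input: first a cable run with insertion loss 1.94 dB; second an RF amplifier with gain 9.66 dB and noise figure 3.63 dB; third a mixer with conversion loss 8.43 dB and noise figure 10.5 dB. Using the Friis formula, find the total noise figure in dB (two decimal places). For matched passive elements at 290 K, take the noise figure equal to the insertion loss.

Convert to linear (a loss of L dB is a gain of −L dB): F_i = 10^(NF_i/10), G_i = 10^(G_i,dB/10)
  Stage 1: F_1 = 10^(1.94/10) = 1.563, G_1 = 10^(−1.94/10) = 0.6397
  Stage 2: F_2 = 10^(3.63/10) = 2.307, G_2 = 10^(9.66/10) = 9.247
  Stage 3: F_3 = 10^(10.5/10) = 11.22, G_3 = 10^(−8.43/10) = 0.1435
Friis cascade:
  F = 1.563 + (2.307 − 1)/0.6397 + (11.22 − 1)/5.916 = 5.333
NF = 10 log₁₀(5.333) = 7.27 dB

7.27 dB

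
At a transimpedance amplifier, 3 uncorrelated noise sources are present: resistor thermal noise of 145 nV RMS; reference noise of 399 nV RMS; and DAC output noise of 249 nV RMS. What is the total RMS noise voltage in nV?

492 nV

Uncorrelated sources add in power (mean-square): V_tot = √(ΣV_i²)
V_tot = √[(1.45×10⁻⁷)² + (3.99×10⁻⁷)² + (2.49×10⁻⁷)²] = 4.92×10⁻⁷ V = 492 nV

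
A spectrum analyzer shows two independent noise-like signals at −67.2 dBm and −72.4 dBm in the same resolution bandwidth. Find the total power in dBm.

Convert to linear, add, convert back:
P₁ = 1.91×10⁻¹⁰ W, P₂ = 5.75×10⁻¹¹ W
P_tot = 2.48×10⁻¹⁰ W → 10 log₁₀(P_tot / 10⁻³) = −66.1 dBm

−66.1 dBm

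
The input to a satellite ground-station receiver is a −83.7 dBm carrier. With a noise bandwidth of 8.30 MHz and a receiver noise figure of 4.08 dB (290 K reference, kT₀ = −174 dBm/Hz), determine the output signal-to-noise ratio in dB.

17.0 dB

Noise floor: N = −174 + 10 log₁₀(B) + NF
10 log₁₀(8.30×10⁶) = 69.19 dB
N = −174 + 69.19 + 4.08 = −100.73 dBm
SNR = P_sig − N = −83.7 − (−100.73) = 17.03 dB → 17.0 dB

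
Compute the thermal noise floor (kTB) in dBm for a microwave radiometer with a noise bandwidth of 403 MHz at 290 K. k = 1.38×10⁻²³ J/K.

−87.9 dBm

P_n = kTB = 1.38×10⁻²³ × 290 × 4.03×10⁸ = 1.61×10⁻¹² W
In dBm: 10 log₁₀(1.61×10⁻¹² / 10⁻³) = −87.9 dBm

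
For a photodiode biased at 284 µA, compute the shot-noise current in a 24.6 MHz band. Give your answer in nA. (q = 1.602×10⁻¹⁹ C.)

47.3 nA

I_n = √(2qI·B)
2qI·B = 2 × 1.602×10⁻¹⁹ × 2.84×10⁻⁴ × 2.46×10⁷ = 2.24×10⁻¹⁵ A²
I_n = √(2.24×10⁻¹⁵) = 4.73×10⁻⁸ A = 47.3 nA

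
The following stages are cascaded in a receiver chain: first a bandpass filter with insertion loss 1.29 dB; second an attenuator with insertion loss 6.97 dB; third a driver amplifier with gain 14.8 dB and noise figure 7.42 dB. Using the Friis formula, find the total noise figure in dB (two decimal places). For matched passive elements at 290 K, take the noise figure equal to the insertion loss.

Convert to linear (a loss of L dB is a gain of −L dB): F_i = 10^(NF_i/10), G_i = 10^(G_i,dB/10)
  Stage 1: F_1 = 10^(1.29/10) = 1.346, G_1 = 10^(−1.29/10) = 0.7430
  Stage 2: F_2 = 10^(6.97/10) = 4.977, G_2 = 10^(−6.97/10) = 0.2009
  Stage 3: F_3 = 10^(7.42/10) = 5.521, G_3 = 10^(14.8/10) = 30.20
Friis cascade:
  F = 1.346 + (4.977 − 1)/0.7430 + (5.521 − 1)/0.1493 = 36.98
NF = 10 log₁₀(36.98) = 15.68 dB

15.68 dB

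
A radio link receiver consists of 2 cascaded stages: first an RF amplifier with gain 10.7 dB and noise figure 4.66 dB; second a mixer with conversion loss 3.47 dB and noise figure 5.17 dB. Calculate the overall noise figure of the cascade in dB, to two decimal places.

4.94 dB

Convert to linear (a loss of L dB is a gain of −L dB): F_i = 10^(NF_i/10), G_i = 10^(G_i,dB/10)
  Stage 1: F_1 = 10^(4.66/10) = 2.924, G_1 = 10^(10.7/10) = 11.75
  Stage 2: F_2 = 10^(5.17/10) = 3.289, G_2 = 10^(−3.47/10) = 0.4498
Friis cascade:
  F = 2.924 + (3.289 − 1)/11.75 = 3.119
NF = 10 log₁₀(3.119) = 4.94 dB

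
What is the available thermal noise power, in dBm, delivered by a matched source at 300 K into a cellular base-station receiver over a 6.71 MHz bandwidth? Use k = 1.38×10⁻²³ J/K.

P_n = kTB = 1.38×10⁻²³ × 300 × 6.71×10⁶ = 2.78×10⁻¹⁴ W
In dBm: 10 log₁₀(2.78×10⁻¹⁴ / 10⁻³) = −105.6 dBm

−105.6 dBm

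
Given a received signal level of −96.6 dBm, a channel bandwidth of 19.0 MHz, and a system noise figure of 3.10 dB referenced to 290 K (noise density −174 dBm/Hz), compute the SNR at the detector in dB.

1.5 dB

Noise floor: N = −174 + 10 log₁₀(B) + NF
10 log₁₀(1.90×10⁷) = 72.79 dB
N = −174 + 72.79 + 3.10 = −98.11 dBm
SNR = P_sig − N = −96.6 − (−98.11) = 1.51 dB → 1.5 dB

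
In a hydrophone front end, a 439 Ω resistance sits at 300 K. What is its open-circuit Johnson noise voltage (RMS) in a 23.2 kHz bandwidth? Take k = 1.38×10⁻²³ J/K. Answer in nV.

V_n = √(4kTRB)
4kTRB = 4 × 1.38×10⁻²³ × 300 × 4.39×10² × 2.32×10⁴ = 1.69×10⁻¹³ V²
V_n = √(1.69×10⁻¹³) = 4.11×10⁻⁷ V = 411 nV

411 nV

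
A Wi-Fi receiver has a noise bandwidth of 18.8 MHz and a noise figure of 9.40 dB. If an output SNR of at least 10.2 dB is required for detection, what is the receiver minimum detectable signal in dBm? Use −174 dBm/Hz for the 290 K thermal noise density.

Sensitivity = −174 + 10 log₁₀(B) + NF + SNR_min
= −174 + 72.74 + 9.40 + 10.2
= −81.66 dBm → −81.7 dBm

−81.7 dBm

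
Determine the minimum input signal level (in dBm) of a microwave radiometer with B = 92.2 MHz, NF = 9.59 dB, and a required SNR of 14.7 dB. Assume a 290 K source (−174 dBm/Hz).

−70.1 dBm

Sensitivity = −174 + 10 log₁₀(B) + NF + SNR_min
= −174 + 79.65 + 9.59 + 14.7
= −70.06 dBm → −70.1 dBm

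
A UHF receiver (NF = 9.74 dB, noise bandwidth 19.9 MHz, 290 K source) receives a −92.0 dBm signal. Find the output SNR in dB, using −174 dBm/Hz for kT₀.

−0.7 dB

Noise floor: N = −174 + 10 log₁₀(B) + NF
10 log₁₀(1.99×10⁷) = 72.99 dB
N = −174 + 72.99 + 9.74 = −91.27 dBm
SNR = P_sig − N = −92.0 − (−91.27) = −0.73 dB → −0.7 dB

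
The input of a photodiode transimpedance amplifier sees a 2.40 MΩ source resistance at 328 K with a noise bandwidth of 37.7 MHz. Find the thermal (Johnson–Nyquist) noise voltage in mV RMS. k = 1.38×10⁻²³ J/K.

1.28 mV

V_n = √(4kTRB)
4kTRB = 4 × 1.38×10⁻²³ × 328 × 2.40×10⁶ × 3.77×10⁷ = 1.64×10⁻⁶ V²
V_n = √(1.64×10⁻⁶) = 1.28×10⁻³ V = 1.28 mV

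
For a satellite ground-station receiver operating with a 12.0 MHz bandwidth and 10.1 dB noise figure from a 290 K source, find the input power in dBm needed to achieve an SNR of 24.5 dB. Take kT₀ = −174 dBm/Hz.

−68.6 dBm

Sensitivity = −174 + 10 log₁₀(B) + NF + SNR_min
= −174 + 70.79 + 10.1 + 24.5
= −68.61 dBm → −68.6 dBm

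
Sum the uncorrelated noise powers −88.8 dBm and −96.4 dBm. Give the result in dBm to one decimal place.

Convert to linear, add, convert back:
P₁ = 1.32×10⁻¹² W, P₂ = 2.29×10⁻¹³ W
P_tot = 1.55×10⁻¹² W → 10 log₁₀(P_tot / 10⁻³) = −88.1 dBm

−88.1 dBm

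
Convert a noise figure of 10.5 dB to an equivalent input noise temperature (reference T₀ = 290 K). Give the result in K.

F = 10^(10.5/10) = 11.2202
T_e = (F − 1)·T₀ = (11.2202 − 1) × 290 = 2964 K

2964 K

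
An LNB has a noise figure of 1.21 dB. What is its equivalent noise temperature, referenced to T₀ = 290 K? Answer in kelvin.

93.2 K

F = 10^(1.21/10) = 1.3213
T_e = (F − 1)·T₀ = (1.3213 − 1) × 290 = 93.2 K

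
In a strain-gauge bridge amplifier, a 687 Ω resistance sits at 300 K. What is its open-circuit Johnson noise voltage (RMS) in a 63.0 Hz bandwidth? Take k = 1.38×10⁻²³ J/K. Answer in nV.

V_n = √(4kTRB)
4kTRB = 4 × 1.38×10⁻²³ × 300 × 6.87×10² × 6.30×10¹ = 7.17×10⁻¹⁶ V²
V_n = √(7.17×10⁻¹⁶) = 2.68×10⁻⁸ V = 26.8 nV

26.8 nV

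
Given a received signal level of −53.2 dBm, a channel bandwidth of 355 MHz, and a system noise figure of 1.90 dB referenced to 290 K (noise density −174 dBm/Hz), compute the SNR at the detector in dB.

33.4 dB

Noise floor: N = −174 + 10 log₁₀(B) + NF
10 log₁₀(3.55×10⁸) = 85.5 dB
N = −174 + 85.5 + 1.90 = −86.60 dBm
SNR = P_sig − N = −53.2 − (−86.60) = 33.40 dB → 33.4 dB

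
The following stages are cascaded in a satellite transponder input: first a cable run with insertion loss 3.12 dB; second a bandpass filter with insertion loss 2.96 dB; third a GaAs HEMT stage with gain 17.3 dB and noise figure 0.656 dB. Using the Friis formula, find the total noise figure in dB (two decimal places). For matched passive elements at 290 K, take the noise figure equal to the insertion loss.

Convert to linear (a loss of L dB is a gain of −L dB): F_i = 10^(NF_i/10), G_i = 10^(G_i,dB/10)
  Stage 1: F_1 = 10^(3.12/10) = 2.051, G_1 = 10^(−3.12/10) = 0.4875
  Stage 2: F_2 = 10^(2.96/10) = 1.977, G_2 = 10^(−2.96/10) = 0.5058
  Stage 3: F_3 = 10^(0.656/10) = 1.163, G_3 = 10^(17.3/10) = 53.70
Friis cascade:
  F = 2.051 + (1.977 − 1)/0.4875 + (1.163 − 1)/0.2466 = 4.716
NF = 10 log₁₀(4.716) = 6.74 dB

6.74 dB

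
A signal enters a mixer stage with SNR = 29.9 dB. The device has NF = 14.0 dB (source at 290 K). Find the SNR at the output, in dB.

By definition F = SNR_in/SNR_out, so in dB: SNR_out = SNR_in − NF
SNR_out = 29.9 − 14.0 = 15.9 dB

15.9 dB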